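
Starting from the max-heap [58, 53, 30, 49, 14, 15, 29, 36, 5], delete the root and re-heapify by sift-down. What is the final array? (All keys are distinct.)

[53, 49, 30, 36, 14, 15, 29, 5]

remove root 58; move last element 5 to root → [5, 53, 30, 49, 14, 15, 29, 36]
5 vs larger child 53 at index 1, swap → [53, 5, 30, 49, 14, 15, 29, 36]
5 vs larger child 49 at index 3, swap → [53, 49, 30, 5, 14, 15, 29, 36]
5 vs only child 36 at index 7, swap → [53, 49, 30, 36, 14, 15, 29, 5]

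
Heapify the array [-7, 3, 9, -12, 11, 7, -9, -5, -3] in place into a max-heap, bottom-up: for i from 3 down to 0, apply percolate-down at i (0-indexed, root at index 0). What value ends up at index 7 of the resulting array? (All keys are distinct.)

sift down from index 3:
  -12 vs larger child -3 at index 8, swap → [-7, 3, 9, -3, 11, 7, -9, -5, -12]
sift down from index 2: already satisfies heap property
sift down from index 1:
  3 vs larger child 11 at index 4, swap → [-7, 11, 9, -3, 3, 7, -9, -5, -12]
sift down from index 0:
  -7 vs larger child 11 at index 1, swap → [11, -7, 9, -3, 3, 7, -9, -5, -12]
  -7 vs larger child 3 at index 4, swap → [11, 3, 9, -3, -7, 7, -9, -5, -12]
resulting array: [11, 3, 9, -3, -7, 7, -9, -5, -12]

-5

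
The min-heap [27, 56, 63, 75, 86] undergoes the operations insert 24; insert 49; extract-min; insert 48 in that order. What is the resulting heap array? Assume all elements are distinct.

[27, 56, 48, 75, 86, 63, 49]

insert 24:
  append 24 at index 5 → [27, 56, 63, 75, 86, 24]
  24 < parent 63 at index 2, swap → [27, 56, 24, 75, 86, 63]
  24 < parent 27 at index 0, swap → [24, 56, 27, 75, 86, 63]
insert 49:
  append 49 at index 6 → [24, 56, 27, 75, 86, 63, 49] (no swap needed)
extract-min → returns 24:
  remove root 24; move last element 49 to root → [49, 56, 27, 75, 86, 63]
  49 vs smaller child 27 at index 2, swap → [27, 56, 49, 75, 86, 63]
insert 48:
  append 48 at index 6 → [27, 56, 49, 75, 86, 63, 48]
  48 < parent 49 at index 2, swap → [27, 56, 48, 75, 86, 63, 49]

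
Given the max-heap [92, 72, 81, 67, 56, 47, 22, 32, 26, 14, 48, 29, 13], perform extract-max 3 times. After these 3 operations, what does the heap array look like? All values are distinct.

[67, 56, 47, 32, 48, 29, 22, 13, 26, 14]

extract-max #1 returns 92:
  remove root 92; move last element 13 to root → [13, 72, 81, 67, 56, 47, 22, 32, 26, 14, 48, 29]
  13 vs larger child 81 at index 2, swap → [81, 72, 13, 67, 56, 47, 22, 32, 26, 14, 48, 29]
  13 vs larger child 47 at index 5, swap → [81, 72, 47, 67, 56, 13, 22, 32, 26, 14, 48, 29]
  13 vs only child 29 at index 11, swap → [81, 72, 47, 67, 56, 29, 22, 32, 26, 14, 48, 13]
extract-max #2 returns 81:
  remove root 81; move last element 13 to root → [13, 72, 47, 67, 56, 29, 22, 32, 26, 14, 48]
  13 vs larger child 72 at index 1, swap → [72, 13, 47, 67, 56, 29, 22, 32, 26, 14, 48]
  13 vs larger child 67 at index 3, swap → [72, 67, 47, 13, 56, 29, 22, 32, 26, 14, 48]
  13 vs larger child 32 at index 7, swap → [72, 67, 47, 32, 56, 29, 22, 13, 26, 14, 48]
extract-max #3 returns 72:
  remove root 72; move last element 48 to root → [48, 67, 47, 32, 56, 29, 22, 13, 26, 14]
  48 vs larger child 67 at index 1, swap → [67, 48, 47, 32, 56, 29, 22, 13, 26, 14]
  48 vs larger child 56 at index 4, swap → [67, 56, 47, 32, 48, 29, 22, 13, 26, 14]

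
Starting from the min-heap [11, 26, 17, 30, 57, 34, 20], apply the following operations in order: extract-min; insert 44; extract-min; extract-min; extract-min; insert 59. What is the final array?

extract-min → returns 11:
  remove root 11; move last element 20 to root → [20, 26, 17, 30, 57, 34]
  20 vs smaller child 17 at index 2, swap → [17, 26, 20, 30, 57, 34]
insert 44:
  append 44 at index 6 → [17, 26, 20, 30, 57, 34, 44] (no swap needed)
extract-min → returns 17:
  remove root 17; move last element 44 to root → [44, 26, 20, 30, 57, 34]
  44 vs smaller child 20 at index 2, swap → [20, 26, 44, 30, 57, 34]
  44 vs only child 34 at index 5, swap → [20, 26, 34, 30, 57, 44]
extract-min → returns 20:
  remove root 20; move last element 44 to root → [44, 26, 34, 30, 57]
  44 vs smaller child 26 at index 1, swap → [26, 44, 34, 30, 57]
  44 vs smaller child 30 at index 3, swap → [26, 30, 34, 44, 57]
extract-min → returns 26:
  remove root 26; move last element 57 to root → [57, 30, 34, 44]
  57 vs smaller child 30 at index 1, swap → [30, 57, 34, 44]
  57 vs only child 44 at index 3, swap → [30, 44, 34, 57]
insert 59:
  append 59 at index 4 → [30, 44, 34, 57, 59] (no swap needed)

[30, 44, 34, 57, 59]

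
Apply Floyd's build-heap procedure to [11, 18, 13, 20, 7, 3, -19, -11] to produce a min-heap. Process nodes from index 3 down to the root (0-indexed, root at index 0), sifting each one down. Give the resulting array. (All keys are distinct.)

[-19, -11, 3, 18, 7, 11, 13, 20]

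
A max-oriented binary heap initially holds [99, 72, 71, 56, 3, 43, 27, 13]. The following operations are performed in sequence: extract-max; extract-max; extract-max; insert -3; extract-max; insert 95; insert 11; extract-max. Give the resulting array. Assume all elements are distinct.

extract-max → returns 99:
  remove root 99; move last element 13 to root → [13, 72, 71, 56, 3, 43, 27]
  13 vs larger child 72 at index 1, swap → [72, 13, 71, 56, 3, 43, 27]
  13 vs larger child 56 at index 3, swap → [72, 56, 71, 13, 3, 43, 27]
extract-max → returns 72:
  remove root 72; move last element 27 to root → [27, 56, 71, 13, 3, 43]
  27 vs larger child 71 at index 2, swap → [71, 56, 27, 13, 3, 43]
  27 vs only child 43 at index 5, swap → [71, 56, 43, 13, 3, 27]
extract-max → returns 71:
  remove root 71; move last element 27 to root → [27, 56, 43, 13, 3]
  27 vs larger child 56 at index 1, swap → [56, 27, 43, 13, 3]
insert -3:
  append -3 at index 5 → [56, 27, 43, 13, 3, -3] (no swap needed)
extract-max → returns 56:
  remove root 56; move last element -3 to root → [-3, 27, 43, 13, 3]
  -3 vs larger child 43 at index 2, swap → [43, 27, -3, 13, 3]
insert 95:
  append 95 at index 5 → [43, 27, -3, 13, 3, 95]
  95 > parent -3 at index 2, swap → [43, 27, 95, 13, 3, -3]
  95 > parent 43 at index 0, swap → [95, 27, 43, 13, 3, -3]
insert 11:
  append 11 at index 6 → [95, 27, 43, 13, 3, -3, 11] (no swap needed)
extract-max → returns 95:
  remove root 95; move last element 11 to root → [11, 27, 43, 13, 3, -3]
  11 vs larger child 43 at index 2, swap → [43, 27, 11, 13, 3, -3]

[43, 27, 11, 13, 3, -3]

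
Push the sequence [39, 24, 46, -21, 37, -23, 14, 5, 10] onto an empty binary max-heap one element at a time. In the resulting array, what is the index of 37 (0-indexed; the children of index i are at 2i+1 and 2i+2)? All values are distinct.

Insert 39:
  append 39 at index 0 → [39] (no swap needed)
Insert 24:
  append 24 at index 1 → [39, 24] (no swap needed)
Insert 46:
  append 46 at index 2 → [39, 24, 46]
  46 > parent 39 at index 0, swap → [46, 24, 39]
Insert -21:
  append -21 at index 3 → [46, 24, 39, -21] (no swap needed)
Insert 37:
  append 37 at index 4 → [46, 24, 39, -21, 37]
  37 > parent 24 at index 1, swap → [46, 37, 39, -21, 24]
Insert -23:
  append -23 at index 5 → [46, 37, 39, -21, 24, -23] (no swap needed)
Insert 14:
  append 14 at index 6 → [46, 37, 39, -21, 24, -23, 14] (no swap needed)
Insert 5:
  append 5 at index 7 → [46, 37, 39, -21, 24, -23, 14, 5]
  5 > parent -21 at index 3, swap → [46, 37, 39, 5, 24, -23, 14, -21]
Insert 10:
  append 10 at index 8 → [46, 37, 39, 5, 24, -23, 14, -21, 10]
  10 > parent 5 at index 3, swap → [46, 37, 39, 10, 24, -23, 14, -21, 5]
resulting array: [46, 37, 39, 10, 24, -23, 14, -21, 5]

1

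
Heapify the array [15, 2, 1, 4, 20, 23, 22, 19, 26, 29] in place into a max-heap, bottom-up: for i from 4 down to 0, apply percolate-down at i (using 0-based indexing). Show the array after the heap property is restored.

[29, 26, 23, 19, 20, 1, 22, 15, 4, 2]

sift down from index 4:
  20 vs only child 29 at index 9, swap → [15, 2, 1, 4, 29, 23, 22, 19, 26, 20]
sift down from index 3:
  4 vs larger child 26 at index 8, swap → [15, 2, 1, 26, 29, 23, 22, 19, 4, 20]
sift down from index 2:
  1 vs larger child 23 at index 5, swap → [15, 2, 23, 26, 29, 1, 22, 19, 4, 20]
sift down from index 1:
  2 vs larger child 29 at index 4, swap → [15, 29, 23, 26, 2, 1, 22, 19, 4, 20]
  2 vs only child 20 at index 9, swap → [15, 29, 23, 26, 20, 1, 22, 19, 4, 2]
sift down from index 0:
  15 vs larger child 29 at index 1, swap → [29, 15, 23, 26, 20, 1, 22, 19, 4, 2]
  15 vs larger child 26 at index 3, swap → [29, 26, 23, 15, 20, 1, 22, 19, 4, 2]
  15 vs larger child 19 at index 7, swap → [29, 26, 23, 19, 20, 1, 22, 15, 4, 2]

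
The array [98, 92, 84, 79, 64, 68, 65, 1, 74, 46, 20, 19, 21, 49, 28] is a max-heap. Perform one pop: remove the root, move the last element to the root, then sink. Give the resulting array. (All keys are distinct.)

[92, 79, 84, 74, 64, 68, 65, 1, 28, 46, 20, 19, 21, 49]

remove root 98; move last element 28 to root → [28, 92, 84, 79, 64, 68, 65, 1, 74, 46, 20, 19, 21, 49]
28 vs larger child 92 at index 1, swap → [92, 28, 84, 79, 64, 68, 65, 1, 74, 46, 20, 19, 21, 49]
28 vs larger child 79 at index 3, swap → [92, 79, 84, 28, 64, 68, 65, 1, 74, 46, 20, 19, 21, 49]
28 vs larger child 74 at index 8, swap → [92, 79, 84, 74, 64, 68, 65, 1, 28, 46, 20, 19, 21, 49]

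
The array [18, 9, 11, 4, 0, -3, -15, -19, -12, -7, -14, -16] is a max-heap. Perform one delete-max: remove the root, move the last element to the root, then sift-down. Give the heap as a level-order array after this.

[11, 9, -3, 4, 0, -16, -15, -19, -12, -7, -14]

remove root 18; move last element -16 to root → [-16, 9, 11, 4, 0, -3, -15, -19, -12, -7, -14]
-16 vs larger child 11 at index 2, swap → [11, 9, -16, 4, 0, -3, -15, -19, -12, -7, -14]
-16 vs larger child -3 at index 5, swap → [11, 9, -3, 4, 0, -16, -15, -19, -12, -7, -14]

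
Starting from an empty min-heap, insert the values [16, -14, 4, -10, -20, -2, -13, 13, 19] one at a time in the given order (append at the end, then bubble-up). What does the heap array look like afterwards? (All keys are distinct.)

[-20, -14, -13, 13, -10, 4, -2, 16, 19]

Insert 16:
  append 16 at index 0 → [16] (no swap needed)
Insert -14:
  append -14 at index 1 → [16, -14]
  -14 < parent 16 at index 0, swap → [-14, 16]
Insert 4:
  append 4 at index 2 → [-14, 16, 4] (no swap needed)
Insert -10:
  append -10 at index 3 → [-14, 16, 4, -10]
  -10 < parent 16 at index 1, swap → [-14, -10, 4, 16]
Insert -20:
  append -20 at index 4 → [-14, -10, 4, 16, -20]
  -20 < parent -10 at index 1, swap → [-14, -20, 4, 16, -10]
  -20 < parent -14 at index 0, swap → [-20, -14, 4, 16, -10]
Insert -2:
  append -2 at index 5 → [-20, -14, 4, 16, -10, -2]
  -2 < parent 4 at index 2, swap → [-20, -14, -2, 16, -10, 4]
Insert -13:
  append -13 at index 6 → [-20, -14, -2, 16, -10, 4, -13]
  -13 < parent -2 at index 2, swap → [-20, -14, -13, 16, -10, 4, -2]
Insert 13:
  append 13 at index 7 → [-20, -14, -13, 16, -10, 4, -2, 13]
  13 < parent 16 at index 3, swap → [-20, -14, -13, 13, -10, 4, -2, 16]
Insert 19:
  append 19 at index 8 → [-20, -14, -13, 13, -10, 4, -2, 16, 19] (no swap needed)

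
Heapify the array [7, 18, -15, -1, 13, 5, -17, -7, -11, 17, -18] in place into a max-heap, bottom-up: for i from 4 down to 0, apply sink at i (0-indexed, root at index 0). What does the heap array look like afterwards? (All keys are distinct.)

[18, 17, 5, -1, 13, -15, -17, -7, -11, 7, -18]

sift down from index 4:
  13 vs larger child 17 at index 9, swap → [7, 18, -15, -1, 17, 5, -17, -7, -11, 13, -18]
sift down from index 3: already satisfies heap property
sift down from index 2:
  -15 vs larger child 5 at index 5, swap → [7, 18, 5, -1, 17, -15, -17, -7, -11, 13, -18]
sift down from index 1: already satisfies heap property
sift down from index 0:
  7 vs larger child 18 at index 1, swap → [18, 7, 5, -1, 17, -15, -17, -7, -11, 13, -18]
  7 vs larger child 17 at index 4, swap → [18, 17, 5, -1, 7, -15, -17, -7, -11, 13, -18]
  7 vs larger child 13 at index 9, swap → [18, 17, 5, -1, 13, -15, -17, -7, -11, 7, -18]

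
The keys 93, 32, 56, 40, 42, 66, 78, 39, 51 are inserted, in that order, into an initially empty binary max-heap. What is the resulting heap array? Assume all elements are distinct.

[93, 51, 78, 42, 40, 56, 66, 32, 39]

Insert 93:
  append 93 at index 0 → [93] (no swap needed)
Insert 32:
  append 32 at index 1 → [93, 32] (no swap needed)
Insert 56:
  append 56 at index 2 → [93, 32, 56] (no swap needed)
Insert 40:
  append 40 at index 3 → [93, 32, 56, 40]
  40 > parent 32 at index 1, swap → [93, 40, 56, 32]
Insert 42:
  append 42 at index 4 → [93, 40, 56, 32, 42]
  42 > parent 40 at index 1, swap → [93, 42, 56, 32, 40]
Insert 66:
  append 66 at index 5 → [93, 42, 56, 32, 40, 66]
  66 > parent 56 at index 2, swap → [93, 42, 66, 32, 40, 56]
Insert 78:
  append 78 at index 6 → [93, 42, 66, 32, 40, 56, 78]
  78 > parent 66 at index 2, swap → [93, 42, 78, 32, 40, 56, 66]
Insert 39:
  append 39 at index 7 → [93, 42, 78, 32, 40, 56, 66, 39]
  39 > parent 32 at index 3, swap → [93, 42, 78, 39, 40, 56, 66, 32]
Insert 51:
  append 51 at index 8 → [93, 42, 78, 39, 40, 56, 66, 32, 51]
  51 > parent 39 at index 3, swap → [93, 42, 78, 51, 40, 56, 66, 32, 39]
  51 > parent 42 at index 1, swap → [93, 51, 78, 42, 40, 56, 66, 32, 39]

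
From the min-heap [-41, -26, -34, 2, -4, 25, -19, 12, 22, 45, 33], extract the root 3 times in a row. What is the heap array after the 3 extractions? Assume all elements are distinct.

[-19, -4, 22, 2, 45, 25, 33, 12]

extract-min #1 returns -41:
  remove root -41; move last element 33 to root → [33, -26, -34, 2, -4, 25, -19, 12, 22, 45]
  33 vs smaller child -34 at index 2, swap → [-34, -26, 33, 2, -4, 25, -19, 12, 22, 45]
  33 vs smaller child -19 at index 6, swap → [-34, -26, -19, 2, -4, 25, 33, 12, 22, 45]
extract-min #2 returns -34:
  remove root -34; move last element 45 to root → [45, -26, -19, 2, -4, 25, 33, 12, 22]
  45 vs smaller child -26 at index 1, swap → [-26, 45, -19, 2, -4, 25, 33, 12, 22]
  45 vs smaller child -4 at index 4, swap → [-26, -4, -19, 2, 45, 25, 33, 12, 22]
extract-min #3 returns -26:
  remove root -26; move last element 22 to root → [22, -4, -19, 2, 45, 25, 33, 12]
  22 vs smaller child -19 at index 2, swap → [-19, -4, 22, 2, 45, 25, 33, 12]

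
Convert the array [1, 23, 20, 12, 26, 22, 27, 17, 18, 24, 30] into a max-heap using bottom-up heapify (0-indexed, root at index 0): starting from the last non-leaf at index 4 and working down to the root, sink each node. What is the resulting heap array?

[30, 26, 27, 18, 24, 22, 20, 17, 12, 1, 23]

sift down from index 4:
  26 vs larger child 30 at index 10, swap → [1, 23, 20, 12, 30, 22, 27, 17, 18, 24, 26]
sift down from index 3:
  12 vs larger child 18 at index 8, swap → [1, 23, 20, 18, 30, 22, 27, 17, 12, 24, 26]
sift down from index 2:
  20 vs larger child 27 at index 6, swap → [1, 23, 27, 18, 30, 22, 20, 17, 12, 24, 26]
sift down from index 1:
  23 vs larger child 30 at index 4, swap → [1, 30, 27, 18, 23, 22, 20, 17, 12, 24, 26]
  23 vs larger child 26 at index 10, swap → [1, 30, 27, 18, 26, 22, 20, 17, 12, 24, 23]
sift down from index 0:
  1 vs larger child 30 at index 1, swap → [30, 1, 27, 18, 26, 22, 20, 17, 12, 24, 23]
  1 vs larger child 26 at index 4, swap → [30, 26, 27, 18, 1, 22, 20, 17, 12, 24, 23]
  1 vs larger child 24 at index 9, swap → [30, 26, 27, 18, 24, 22, 20, 17, 12, 1, 23]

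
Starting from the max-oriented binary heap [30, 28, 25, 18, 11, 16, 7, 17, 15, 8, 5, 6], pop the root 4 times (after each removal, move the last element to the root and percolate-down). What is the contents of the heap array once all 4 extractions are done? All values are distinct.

extract-max #1 returns 30:
  remove root 30; move last element 6 to root → [6, 28, 25, 18, 11, 16, 7, 17, 15, 8, 5]
  6 vs larger child 28 at index 1, swap → [28, 6, 25, 18, 11, 16, 7, 17, 15, 8, 5]
  6 vs larger child 18 at index 3, swap → [28, 18, 25, 6, 11, 16, 7, 17, 15, 8, 5]
  6 vs larger child 17 at index 7, swap → [28, 18, 25, 17, 11, 16, 7, 6, 15, 8, 5]
extract-max #2 returns 28:
  remove root 28; move last element 5 to root → [5, 18, 25, 17, 11, 16, 7, 6, 15, 8]
  5 vs larger child 25 at index 2, swap → [25, 18, 5, 17, 11, 16, 7, 6, 15, 8]
  5 vs larger child 16 at index 5, swap → [25, 18, 16, 17, 11, 5, 7, 6, 15, 8]
extract-max #3 returns 25:
  remove root 25; move last element 8 to root → [8, 18, 16, 17, 11, 5, 7, 6, 15]
  8 vs larger child 18 at index 1, swap → [18, 8, 16, 17, 11, 5, 7, 6, 15]
  8 vs larger child 17 at index 3, swap → [18, 17, 16, 8, 11, 5, 7, 6, 15]
  8 vs larger child 15 at index 8, swap → [18, 17, 16, 15, 11, 5, 7, 6, 8]
extract-max #4 returns 18:
  remove root 18; move last element 8 to root → [8, 17, 16, 15, 11, 5, 7, 6]
  8 vs larger child 17 at index 1, swap → [17, 8, 16, 15, 11, 5, 7, 6]
  8 vs larger child 15 at index 3, swap → [17, 15, 16, 8, 11, 5, 7, 6]

[17, 15, 16, 8, 11, 5, 7, 6]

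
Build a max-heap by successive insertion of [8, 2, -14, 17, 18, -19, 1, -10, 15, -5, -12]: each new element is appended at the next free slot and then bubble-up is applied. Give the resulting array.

[18, 17, 1, 15, 8, -19, -14, -10, 2, -5, -12]

Insert 8:
  append 8 at index 0 → [8] (no swap needed)
Insert 2:
  append 2 at index 1 → [8, 2] (no swap needed)
Insert -14:
  append -14 at index 2 → [8, 2, -14] (no swap needed)
Insert 17:
  append 17 at index 3 → [8, 2, -14, 17]
  17 > parent 2 at index 1, swap → [8, 17, -14, 2]
  17 > parent 8 at index 0, swap → [17, 8, -14, 2]
Insert 18:
  append 18 at index 4 → [17, 8, -14, 2, 18]
  18 > parent 8 at index 1, swap → [17, 18, -14, 2, 8]
  18 > parent 17 at index 0, swap → [18, 17, -14, 2, 8]
Insert -19:
  append -19 at index 5 → [18, 17, -14, 2, 8, -19] (no swap needed)
Insert 1:
  append 1 at index 6 → [18, 17, -14, 2, 8, -19, 1]
  1 > parent -14 at index 2, swap → [18, 17, 1, 2, 8, -19, -14]
Insert -10:
  append -10 at index 7 → [18, 17, 1, 2, 8, -19, -14, -10] (no swap needed)
Insert 15:
  append 15 at index 8 → [18, 17, 1, 2, 8, -19, -14, -10, 15]
  15 > parent 2 at index 3, swap → [18, 17, 1, 15, 8, -19, -14, -10, 2]
Insert -5:
  append -5 at index 9 → [18, 17, 1, 15, 8, -19, -14, -10, 2, -5] (no swap needed)
Insert -12:
  append -12 at index 10 → [18, 17, 1, 15, 8, -19, -14, -10, 2, -5, -12] (no swap needed)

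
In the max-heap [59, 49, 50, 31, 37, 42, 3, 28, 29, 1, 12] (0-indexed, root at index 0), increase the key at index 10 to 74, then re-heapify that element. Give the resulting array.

set index 10 from 12 to 74 → [59, 49, 50, 31, 37, 42, 3, 28, 29, 1, 74]
74 > parent 37 at index 4, swap → [59, 49, 50, 31, 74, 42, 3, 28, 29, 1, 37]
74 > parent 49 at index 1, swap → [59, 74, 50, 31, 49, 42, 3, 28, 29, 1, 37]
74 > parent 59 at index 0, swap → [74, 59, 50, 31, 49, 42, 3, 28, 29, 1, 37]

[74, 59, 50, 31, 49, 42, 3, 28, 29, 1, 37]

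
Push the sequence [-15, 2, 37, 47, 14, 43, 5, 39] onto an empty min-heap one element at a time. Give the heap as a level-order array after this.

Insert -15:
  append -15 at index 0 → [-15] (no swap needed)
Insert 2:
  append 2 at index 1 → [-15, 2] (no swap needed)
Insert 37:
  append 37 at index 2 → [-15, 2, 37] (no swap needed)
Insert 47:
  append 47 at index 3 → [-15, 2, 37, 47] (no swap needed)
Insert 14:
  append 14 at index 4 → [-15, 2, 37, 47, 14] (no swap needed)
Insert 43:
  append 43 at index 5 → [-15, 2, 37, 47, 14, 43] (no swap needed)
Insert 5:
  append 5 at index 6 → [-15, 2, 37, 47, 14, 43, 5]
  5 < parent 37 at index 2, swap → [-15, 2, 5, 47, 14, 43, 37]
Insert 39:
  append 39 at index 7 → [-15, 2, 5, 47, 14, 43, 37, 39]
  39 < parent 47 at index 3, swap → [-15, 2, 5, 39, 14, 43, 37, 47]

[-15, 2, 5, 39, 14, 43, 37, 47]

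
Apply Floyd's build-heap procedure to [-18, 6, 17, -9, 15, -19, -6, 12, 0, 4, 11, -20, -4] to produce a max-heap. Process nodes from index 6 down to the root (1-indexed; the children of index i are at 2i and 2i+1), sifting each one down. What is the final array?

[17, 15, -4, 12, 11, -18, -6, -9, 0, 4, 6, -20, -19]

sift down from index 6:
  -19 vs larger child -4 at index 13, swap → [-18, 6, 17, -9, 15, -4, -6, 12, 0, 4, 11, -20, -19]
sift down from index 5: already satisfies heap property
sift down from index 4:
  -9 vs larger child 12 at index 8, swap → [-18, 6, 17, 12, 15, -4, -6, -9, 0, 4, 11, -20, -19]
sift down from index 3: already satisfies heap property
sift down from index 2:
  6 vs larger child 15 at index 5, swap → [-18, 15, 17, 12, 6, -4, -6, -9, 0, 4, 11, -20, -19]
  6 vs larger child 11 at index 11, swap → [-18, 15, 17, 12, 11, -4, -6, -9, 0, 4, 6, -20, -19]
sift down from index 1:
  -18 vs larger child 17 at index 3, swap → [17, 15, -18, 12, 11, -4, -6, -9, 0, 4, 6, -20, -19]
  -18 vs larger child -4 at index 6, swap → [17, 15, -4, 12, 11, -18, -6, -9, 0, 4, 6, -20, -19]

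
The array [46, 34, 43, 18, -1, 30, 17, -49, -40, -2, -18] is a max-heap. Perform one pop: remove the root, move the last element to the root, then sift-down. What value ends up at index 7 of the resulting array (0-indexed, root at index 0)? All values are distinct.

remove root 46; move last element -18 to root → [-18, 34, 43, 18, -1, 30, 17, -49, -40, -2]
-18 vs larger child 43 at index 2, swap → [43, 34, -18, 18, -1, 30, 17, -49, -40, -2]
-18 vs larger child 30 at index 5, swap → [43, 34, 30, 18, -1, -18, 17, -49, -40, -2]
resulting array: [43, 34, 30, 18, -1, -18, 17, -49, -40, -2]

-49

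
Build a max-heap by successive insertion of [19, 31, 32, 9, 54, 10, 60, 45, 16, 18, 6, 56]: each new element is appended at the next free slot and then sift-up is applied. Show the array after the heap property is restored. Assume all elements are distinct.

[60, 45, 56, 32, 19, 54, 31, 9, 16, 18, 6, 10]

Insert 19:
  append 19 at index 0 → [19] (no swap needed)
Insert 31:
  append 31 at index 1 → [19, 31]
  31 > parent 19 at index 0, swap → [31, 19]
Insert 32:
  append 32 at index 2 → [31, 19, 32]
  32 > parent 31 at index 0, swap → [32, 19, 31]
Insert 9:
  append 9 at index 3 → [32, 19, 31, 9] (no swap needed)
Insert 54:
  append 54 at index 4 → [32, 19, 31, 9, 54]
  54 > parent 19 at index 1, swap → [32, 54, 31, 9, 19]
  54 > parent 32 at index 0, swap → [54, 32, 31, 9, 19]
Insert 10:
  append 10 at index 5 → [54, 32, 31, 9, 19, 10] (no swap needed)
Insert 60:
  append 60 at index 6 → [54, 32, 31, 9, 19, 10, 60]
  60 > parent 31 at index 2, swap → [54, 32, 60, 9, 19, 10, 31]
  60 > parent 54 at index 0, swap → [60, 32, 54, 9, 19, 10, 31]
Insert 45:
  append 45 at index 7 → [60, 32, 54, 9, 19, 10, 31, 45]
  45 > parent 9 at index 3, swap → [60, 32, 54, 45, 19, 10, 31, 9]
  45 > parent 32 at index 1, swap → [60, 45, 54, 32, 19, 10, 31, 9]
Insert 16:
  append 16 at index 8 → [60, 45, 54, 32, 19, 10, 31, 9, 16] (no swap needed)
Insert 18:
  append 18 at index 9 → [60, 45, 54, 32, 19, 10, 31, 9, 16, 18] (no swap needed)
Insert 6:
  append 6 at index 10 → [60, 45, 54, 32, 19, 10, 31, 9, 16, 18, 6] (no swap needed)
Insert 56:
  append 56 at index 11 → [60, 45, 54, 32, 19, 10, 31, 9, 16, 18, 6, 56]
  56 > parent 10 at index 5, swap → [60, 45, 54, 32, 19, 56, 31, 9, 16, 18, 6, 10]
  56 > parent 54 at index 2, swap → [60, 45, 56, 32, 19, 54, 31, 9, 16, 18, 6, 10]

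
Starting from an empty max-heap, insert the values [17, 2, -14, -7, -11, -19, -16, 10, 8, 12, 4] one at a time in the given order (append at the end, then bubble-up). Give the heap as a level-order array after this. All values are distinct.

[17, 12, -14, 8, 10, -19, -16, -7, 2, -11, 4]

Insert 17:
  append 17 at index 0 → [17] (no swap needed)
Insert 2:
  append 2 at index 1 → [17, 2] (no swap needed)
Insert -14:
  append -14 at index 2 → [17, 2, -14] (no swap needed)
Insert -7:
  append -7 at index 3 → [17, 2, -14, -7] (no swap needed)
Insert -11:
  append -11 at index 4 → [17, 2, -14, -7, -11] (no swap needed)
Insert -19:
  append -19 at index 5 → [17, 2, -14, -7, -11, -19] (no swap needed)
Insert -16:
  append -16 at index 6 → [17, 2, -14, -7, -11, -19, -16] (no swap needed)
Insert 10:
  append 10 at index 7 → [17, 2, -14, -7, -11, -19, -16, 10]
  10 > parent -7 at index 3, swap → [17, 2, -14, 10, -11, -19, -16, -7]
  10 > parent 2 at index 1, swap → [17, 10, -14, 2, -11, -19, -16, -7]
Insert 8:
  append 8 at index 8 → [17, 10, -14, 2, -11, -19, -16, -7, 8]
  8 > parent 2 at index 3, swap → [17, 10, -14, 8, -11, -19, -16, -7, 2]
Insert 12:
  append 12 at index 9 → [17, 10, -14, 8, -11, -19, -16, -7, 2, 12]
  12 > parent -11 at index 4, swap → [17, 10, -14, 8, 12, -19, -16, -7, 2, -11]
  12 > parent 10 at index 1, swap → [17, 12, -14, 8, 10, -19, -16, -7, 2, -11]
Insert 4:
  append 4 at index 10 → [17, 12, -14, 8, 10, -19, -16, -7, 2, -11, 4] (no swap needed)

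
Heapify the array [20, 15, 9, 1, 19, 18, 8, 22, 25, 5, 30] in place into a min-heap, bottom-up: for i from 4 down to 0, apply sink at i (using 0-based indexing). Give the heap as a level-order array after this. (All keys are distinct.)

sift down from index 4:
  19 vs smaller child 5 at index 9, swap → [20, 15, 9, 1, 5, 18, 8, 22, 25, 19, 30]
sift down from index 3: already satisfies heap property
sift down from index 2:
  9 vs smaller child 8 at index 6, swap → [20, 15, 8, 1, 5, 18, 9, 22, 25, 19, 30]
sift down from index 1:
  15 vs smaller child 1 at index 3, swap → [20, 1, 8, 15, 5, 18, 9, 22, 25, 19, 30]
sift down from index 0:
  20 vs smaller child 1 at index 1, swap → [1, 20, 8, 15, 5, 18, 9, 22, 25, 19, 30]
  20 vs smaller child 5 at index 4, swap → [1, 5, 8, 15, 20, 18, 9, 22, 25, 19, 30]
  20 vs smaller child 19 at index 9, swap → [1, 5, 8, 15, 19, 18, 9, 22, 25, 20, 30]

[1, 5, 8, 15, 19, 18, 9, 22, 25, 20, 30]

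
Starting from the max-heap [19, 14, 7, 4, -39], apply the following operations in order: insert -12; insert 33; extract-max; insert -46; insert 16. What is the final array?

insert -12:
  append -12 at index 5 → [19, 14, 7, 4, -39, -12] (no swap needed)
insert 33:
  append 33 at index 6 → [19, 14, 7, 4, -39, -12, 33]
  33 > parent 7 at index 2, swap → [19, 14, 33, 4, -39, -12, 7]
  33 > parent 19 at index 0, swap → [33, 14, 19, 4, -39, -12, 7]
extract-max → returns 33:
  remove root 33; move last element 7 to root → [7, 14, 19, 4, -39, -12]
  7 vs larger child 19 at index 2, swap → [19, 14, 7, 4, -39, -12]
insert -46:
  append -46 at index 6 → [19, 14, 7, 4, -39, -12, -46] (no swap needed)
insert 16:
  append 16 at index 7 → [19, 14, 7, 4, -39, -12, -46, 16]
  16 > parent 4 at index 3, swap → [19, 14, 7, 16, -39, -12, -46, 4]
  16 > parent 14 at index 1, swap → [19, 16, 7, 14, -39, -12, -46, 4]

[19, 16, 7, 14, -39, -12, -46, 4]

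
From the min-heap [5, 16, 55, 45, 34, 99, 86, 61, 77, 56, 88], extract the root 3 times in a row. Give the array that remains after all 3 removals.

[45, 56, 55, 61, 77, 99, 86, 88]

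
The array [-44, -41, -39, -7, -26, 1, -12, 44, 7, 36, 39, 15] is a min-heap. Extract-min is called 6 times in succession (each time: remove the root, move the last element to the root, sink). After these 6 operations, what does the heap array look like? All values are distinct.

extract-min #1 returns -44:
  remove root -44; move last element 15 to root → [15, -41, -39, -7, -26, 1, -12, 44, 7, 36, 39]
  15 vs smaller child -41 at index 1, swap → [-41, 15, -39, -7, -26, 1, -12, 44, 7, 36, 39]
  15 vs smaller child -26 at index 4, swap → [-41, -26, -39, -7, 15, 1, -12, 44, 7, 36, 39]
extract-min #2 returns -41:
  remove root -41; move last element 39 to root → [39, -26, -39, -7, 15, 1, -12, 44, 7, 36]
  39 vs smaller child -39 at index 2, swap → [-39, -26, 39, -7, 15, 1, -12, 44, 7, 36]
  39 vs smaller child -12 at index 6, swap → [-39, -26, -12, -7, 15, 1, 39, 44, 7, 36]
extract-min #3 returns -39:
  remove root -39; move last element 36 to root → [36, -26, -12, -7, 15, 1, 39, 44, 7]
  36 vs smaller child -26 at index 1, swap → [-26, 36, -12, -7, 15, 1, 39, 44, 7]
  36 vs smaller child -7 at index 3, swap → [-26, -7, -12, 36, 15, 1, 39, 44, 7]
  36 vs smaller child 7 at index 8, swap → [-26, -7, -12, 7, 15, 1, 39, 44, 36]
extract-min #4 returns -26:
  remove root -26; move last element 36 to root → [36, -7, -12, 7, 15, 1, 39, 44]
  36 vs smaller child -12 at index 2, swap → [-12, -7, 36, 7, 15, 1, 39, 44]
  36 vs smaller child 1 at index 5, swap → [-12, -7, 1, 7, 15, 36, 39, 44]
extract-min #5 returns -12:
  remove root -12; move last element 44 to root → [44, -7, 1, 7, 15, 36, 39]
  44 vs smaller child -7 at index 1, swap → [-7, 44, 1, 7, 15, 36, 39]
  44 vs smaller child 7 at index 3, swap → [-7, 7, 1, 44, 15, 36, 39]
extract-min #6 returns -7:
  remove root -7; move last element 39 to root → [39, 7, 1, 44, 15, 36]
  39 vs smaller child 1 at index 2, swap → [1, 7, 39, 44, 15, 36]
  39 vs only child 36 at index 5, swap → [1, 7, 36, 44, 15, 39]

[1, 7, 36, 44, 15, 39]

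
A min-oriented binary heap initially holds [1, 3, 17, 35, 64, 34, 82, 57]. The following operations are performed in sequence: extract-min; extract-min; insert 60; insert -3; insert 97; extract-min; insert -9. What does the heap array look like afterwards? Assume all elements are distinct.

[-9, 17, 34, 35, 64, 82, 60, 97, 57]

extract-min → returns 1:
  remove root 1; move last element 57 to root → [57, 3, 17, 35, 64, 34, 82]
  57 vs smaller child 3 at index 1, swap → [3, 57, 17, 35, 64, 34, 82]
  57 vs smaller child 35 at index 3, swap → [3, 35, 17, 57, 64, 34, 82]
extract-min → returns 3:
  remove root 3; move last element 82 to root → [82, 35, 17, 57, 64, 34]
  82 vs smaller child 17 at index 2, swap → [17, 35, 82, 57, 64, 34]
  82 vs only child 34 at index 5, swap → [17, 35, 34, 57, 64, 82]
insert 60:
  append 60 at index 6 → [17, 35, 34, 57, 64, 82, 60] (no swap needed)
insert -3:
  append -3 at index 7 → [17, 35, 34, 57, 64, 82, 60, -3]
  -3 < parent 57 at index 3, swap → [17, 35, 34, -3, 64, 82, 60, 57]
  -3 < parent 35 at index 1, swap → [17, -3, 34, 35, 64, 82, 60, 57]
  -3 < parent 17 at index 0, swap → [-3, 17, 34, 35, 64, 82, 60, 57]
insert 97:
  append 97 at index 8 → [-3, 17, 34, 35, 64, 82, 60, 57, 97] (no swap needed)
extract-min → returns -3:
  remove root -3; move last element 97 to root → [97, 17, 34, 35, 64, 82, 60, 57]
  97 vs smaller child 17 at index 1, swap → [17, 97, 34, 35, 64, 82, 60, 57]
  97 vs smaller child 35 at index 3, swap → [17, 35, 34, 97, 64, 82, 60, 57]
  97 vs only child 57 at index 7, swap → [17, 35, 34, 57, 64, 82, 60, 97]
insert -9:
  append -9 at index 8 → [17, 35, 34, 57, 64, 82, 60, 97, -9]
  -9 < parent 57 at index 3, swap → [17, 35, 34, -9, 64, 82, 60, 97, 57]
  -9 < parent 35 at index 1, swap → [17, -9, 34, 35, 64, 82, 60, 97, 57]
  -9 < parent 17 at index 0, swap → [-9, 17, 34, 35, 64, 82, 60, 97, 57]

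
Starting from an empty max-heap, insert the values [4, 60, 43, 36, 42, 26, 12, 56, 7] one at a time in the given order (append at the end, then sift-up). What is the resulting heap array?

[60, 56, 43, 42, 36, 26, 12, 4, 7]

Insert 4:
  append 4 at index 0 → [4] (no swap needed)
Insert 60:
  append 60 at index 1 → [4, 60]
  60 > parent 4 at index 0, swap → [60, 4]
Insert 43:
  append 43 at index 2 → [60, 4, 43] (no swap needed)
Insert 36:
  append 36 at index 3 → [60, 4, 43, 36]
  36 > parent 4 at index 1, swap → [60, 36, 43, 4]
Insert 42:
  append 42 at index 4 → [60, 36, 43, 4, 42]
  42 > parent 36 at index 1, swap → [60, 42, 43, 4, 36]
Insert 26:
  append 26 at index 5 → [60, 42, 43, 4, 36, 26] (no swap needed)
Insert 12:
  append 12 at index 6 → [60, 42, 43, 4, 36, 26, 12] (no swap needed)
Insert 56:
  append 56 at index 7 → [60, 42, 43, 4, 36, 26, 12, 56]
  56 > parent 4 at index 3, swap → [60, 42, 43, 56, 36, 26, 12, 4]
  56 > parent 42 at index 1, swap → [60, 56, 43, 42, 36, 26, 12, 4]
Insert 7:
  append 7 at index 8 → [60, 56, 43, 42, 36, 26, 12, 4, 7] (no swap needed)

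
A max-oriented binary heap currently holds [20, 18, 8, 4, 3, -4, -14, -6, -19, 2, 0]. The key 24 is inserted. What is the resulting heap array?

append 24 at index 11 → [20, 18, 8, 4, 3, -4, -14, -6, -19, 2, 0, 24]
24 > parent -4 at index 5, swap → [20, 18, 8, 4, 3, 24, -14, -6, -19, 2, 0, -4]
24 > parent 8 at index 2, swap → [20, 18, 24, 4, 3, 8, -14, -6, -19, 2, 0, -4]
24 > parent 20 at index 0, swap → [24, 18, 20, 4, 3, 8, -14, -6, -19, 2, 0, -4]

[24, 18, 20, 4, 3, 8, -14, -6, -19, 2, 0, -4]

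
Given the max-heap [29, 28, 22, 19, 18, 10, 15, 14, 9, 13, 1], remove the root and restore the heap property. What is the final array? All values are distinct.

[28, 19, 22, 14, 18, 10, 15, 1, 9, 13]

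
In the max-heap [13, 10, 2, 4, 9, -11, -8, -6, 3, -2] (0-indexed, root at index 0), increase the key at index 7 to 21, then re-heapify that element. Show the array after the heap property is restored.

[21, 13, 2, 10, 9, -11, -8, 4, 3, -2]

set index 7 from -6 to 21 → [13, 10, 2, 4, 9, -11, -8, 21, 3, -2]
21 > parent 4 at index 3, swap → [13, 10, 2, 21, 9, -11, -8, 4, 3, -2]
21 > parent 10 at index 1, swap → [13, 21, 2, 10, 9, -11, -8, 4, 3, -2]
21 > parent 13 at index 0, swap → [21, 13, 2, 10, 9, -11, -8, 4, 3, -2]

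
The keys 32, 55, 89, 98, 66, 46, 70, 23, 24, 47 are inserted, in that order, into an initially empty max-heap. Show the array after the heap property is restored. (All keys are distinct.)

[98, 89, 70, 32, 66, 46, 55, 23, 24, 47]

Insert 32:
  append 32 at index 0 → [32] (no swap needed)
Insert 55:
  append 55 at index 1 → [32, 55]
  55 > parent 32 at index 0, swap → [55, 32]
Insert 89:
  append 89 at index 2 → [55, 32, 89]
  89 > parent 55 at index 0, swap → [89, 32, 55]
Insert 98:
  append 98 at index 3 → [89, 32, 55, 98]
  98 > parent 32 at index 1, swap → [89, 98, 55, 32]
  98 > parent 89 at index 0, swap → [98, 89, 55, 32]
Insert 66:
  append 66 at index 4 → [98, 89, 55, 32, 66] (no swap needed)
Insert 46:
  append 46 at index 5 → [98, 89, 55, 32, 66, 46] (no swap needed)
Insert 70:
  append 70 at index 6 → [98, 89, 55, 32, 66, 46, 70]
  70 > parent 55 at index 2, swap → [98, 89, 70, 32, 66, 46, 55]
Insert 23:
  append 23 at index 7 → [98, 89, 70, 32, 66, 46, 55, 23] (no swap needed)
Insert 24:
  append 24 at index 8 → [98, 89, 70, 32, 66, 46, 55, 23, 24] (no swap needed)
Insert 47:
  append 47 at index 9 → [98, 89, 70, 32, 66, 46, 55, 23, 24, 47] (no swap needed)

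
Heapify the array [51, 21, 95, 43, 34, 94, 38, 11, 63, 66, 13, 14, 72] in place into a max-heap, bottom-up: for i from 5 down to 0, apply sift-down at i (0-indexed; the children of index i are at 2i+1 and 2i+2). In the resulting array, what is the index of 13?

10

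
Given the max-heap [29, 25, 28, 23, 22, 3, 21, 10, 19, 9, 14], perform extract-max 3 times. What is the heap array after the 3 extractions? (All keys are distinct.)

[23, 22, 21, 19, 9, 3, 14, 10]

extract-max #1 returns 29:
  remove root 29; move last element 14 to root → [14, 25, 28, 23, 22, 3, 21, 10, 19, 9]
  14 vs larger child 28 at index 2, swap → [28, 25, 14, 23, 22, 3, 21, 10, 19, 9]
  14 vs larger child 21 at index 6, swap → [28, 25, 21, 23, 22, 3, 14, 10, 19, 9]
extract-max #2 returns 28:
  remove root 28; move last element 9 to root → [9, 25, 21, 23, 22, 3, 14, 10, 19]
  9 vs larger child 25 at index 1, swap → [25, 9, 21, 23, 22, 3, 14, 10, 19]
  9 vs larger child 23 at index 3, swap → [25, 23, 21, 9, 22, 3, 14, 10, 19]
  9 vs larger child 19 at index 8, swap → [25, 23, 21, 19, 22, 3, 14, 10, 9]
extract-max #3 returns 25:
  remove root 25; move last element 9 to root → [9, 23, 21, 19, 22, 3, 14, 10]
  9 vs larger child 23 at index 1, swap → [23, 9, 21, 19, 22, 3, 14, 10]
  9 vs larger child 22 at index 4, swap → [23, 22, 21, 19, 9, 3, 14, 10]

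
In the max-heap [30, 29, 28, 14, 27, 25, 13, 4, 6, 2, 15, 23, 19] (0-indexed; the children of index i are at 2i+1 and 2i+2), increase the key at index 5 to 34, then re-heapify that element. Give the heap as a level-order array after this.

set index 5 from 25 to 34 → [30, 29, 28, 14, 27, 34, 13, 4, 6, 2, 15, 23, 19]
34 > parent 28 at index 2, swap → [30, 29, 34, 14, 27, 28, 13, 4, 6, 2, 15, 23, 19]
34 > parent 30 at index 0, swap → [34, 29, 30, 14, 27, 28, 13, 4, 6, 2, 15, 23, 19]

[34, 29, 30, 14, 27, 28, 13, 4, 6, 2, 15, 23, 19]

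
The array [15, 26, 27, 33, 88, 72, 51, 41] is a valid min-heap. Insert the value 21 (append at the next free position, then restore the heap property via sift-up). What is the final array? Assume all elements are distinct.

[15, 21, 27, 26, 88, 72, 51, 41, 33]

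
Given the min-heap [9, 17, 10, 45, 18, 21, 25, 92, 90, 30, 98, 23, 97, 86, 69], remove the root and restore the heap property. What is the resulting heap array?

[10, 17, 21, 45, 18, 23, 25, 92, 90, 30, 98, 69, 97, 86]

remove root 9; move last element 69 to root → [69, 17, 10, 45, 18, 21, 25, 92, 90, 30, 98, 23, 97, 86]
69 vs smaller child 10 at index 2, swap → [10, 17, 69, 45, 18, 21, 25, 92, 90, 30, 98, 23, 97, 86]
69 vs smaller child 21 at index 5, swap → [10, 17, 21, 45, 18, 69, 25, 92, 90, 30, 98, 23, 97, 86]
69 vs smaller child 23 at index 11, swap → [10, 17, 21, 45, 18, 23, 25, 92, 90, 30, 98, 69, 97, 86]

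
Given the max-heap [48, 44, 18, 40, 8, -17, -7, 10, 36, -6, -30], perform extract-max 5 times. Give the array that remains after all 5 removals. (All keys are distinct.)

extract-max #1 returns 48:
  remove root 48; move last element -30 to root → [-30, 44, 18, 40, 8, -17, -7, 10, 36, -6]
  -30 vs larger child 44 at index 1, swap → [44, -30, 18, 40, 8, -17, -7, 10, 36, -6]
  -30 vs larger child 40 at index 3, swap → [44, 40, 18, -30, 8, -17, -7, 10, 36, -6]
  -30 vs larger child 36 at index 8, swap → [44, 40, 18, 36, 8, -17, -7, 10, -30, -6]
extract-max #2 returns 44:
  remove root 44; move last element -6 to root → [-6, 40, 18, 36, 8, -17, -7, 10, -30]
  -6 vs larger child 40 at index 1, swap → [40, -6, 18, 36, 8, -17, -7, 10, -30]
  -6 vs larger child 36 at index 3, swap → [40, 36, 18, -6, 8, -17, -7, 10, -30]
  -6 vs larger child 10 at index 7, swap → [40, 36, 18, 10, 8, -17, -7, -6, -30]
extract-max #3 returns 40:
  remove root 40; move last element -30 to root → [-30, 36, 18, 10, 8, -17, -7, -6]
  -30 vs larger child 36 at index 1, swap → [36, -30, 18, 10, 8, -17, -7, -6]
  -30 vs larger child 10 at index 3, swap → [36, 10, 18, -30, 8, -17, -7, -6]
  -30 vs only child -6 at index 7, swap → [36, 10, 18, -6, 8, -17, -7, -30]
extract-max #4 returns 36:
  remove root 36; move last element -30 to root → [-30, 10, 18, -6, 8, -17, -7]
  -30 vs larger child 18 at index 2, swap → [18, 10, -30, -6, 8, -17, -7]
  -30 vs larger child -7 at index 6, swap → [18, 10, -7, -6, 8, -17, -30]
extract-max #5 returns 18:
  remove root 18; move last element -30 to root → [-30, 10, -7, -6, 8, -17]
  -30 vs larger child 10 at index 1, swap → [10, -30, -7, -6, 8, -17]
  -30 vs larger child 8 at index 4, swap → [10, 8, -7, -6, -30, -17]

[10, 8, -7, -6, -30, -17]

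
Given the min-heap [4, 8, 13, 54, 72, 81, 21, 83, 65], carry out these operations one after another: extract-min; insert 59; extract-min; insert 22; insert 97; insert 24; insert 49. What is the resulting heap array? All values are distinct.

extract-min → returns 4:
  remove root 4; move last element 65 to root → [65, 8, 13, 54, 72, 81, 21, 83]
  65 vs smaller child 8 at index 1, swap → [8, 65, 13, 54, 72, 81, 21, 83]
  65 vs smaller child 54 at index 3, swap → [8, 54, 13, 65, 72, 81, 21, 83]
insert 59:
  append 59 at index 8 → [8, 54, 13, 65, 72, 81, 21, 83, 59]
  59 < parent 65 at index 3, swap → [8, 54, 13, 59, 72, 81, 21, 83, 65]
extract-min → returns 8:
  remove root 8; move last element 65 to root → [65, 54, 13, 59, 72, 81, 21, 83]
  65 vs smaller child 13 at index 2, swap → [13, 54, 65, 59, 72, 81, 21, 83]
  65 vs smaller child 21 at index 6, swap → [13, 54, 21, 59, 72, 81, 65, 83]
insert 22:
  append 22 at index 8 → [13, 54, 21, 59, 72, 81, 65, 83, 22]
  22 < parent 59 at index 3, swap → [13, 54, 21, 22, 72, 81, 65, 83, 59]
  22 < parent 54 at index 1, swap → [13, 22, 21, 54, 72, 81, 65, 83, 59]
insert 97:
  append 97 at index 9 → [13, 22, 21, 54, 72, 81, 65, 83, 59, 97] (no swap needed)
insert 24:
  append 24 at index 10 → [13, 22, 21, 54, 72, 81, 65, 83, 59, 97, 24]
  24 < parent 72 at index 4, swap → [13, 22, 21, 54, 24, 81, 65, 83, 59, 97, 72]
insert 49:
  append 49 at index 11 → [13, 22, 21, 54, 24, 81, 65, 83, 59, 97, 72, 49]
  49 < parent 81 at index 5, swap → [13, 22, 21, 54, 24, 49, 65, 83, 59, 97, 72, 81]

[13, 22, 21, 54, 24, 49, 65, 83, 59, 97, 72, 81]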